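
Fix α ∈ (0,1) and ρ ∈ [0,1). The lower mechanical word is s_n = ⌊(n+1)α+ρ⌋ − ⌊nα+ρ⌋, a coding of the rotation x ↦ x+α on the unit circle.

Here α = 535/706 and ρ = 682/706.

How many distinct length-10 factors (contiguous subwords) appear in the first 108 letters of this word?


t_n = ⌊(n·535+682)/706⌋ for n = 0 … 108:
  n=0…9: ⌊682/706⌋=0 ⌊1217/706⌋=1 ⌊1752/706⌋=2 ⌊2287/706⌋=3 ⌊2822/706⌋=3 ⌊3357/706⌋=4 ⌊3892/706⌋=5 ⌊4427/706⌋=6 ⌊4962/706⌋=7 ⌊5497/706⌋=7
  n=10…19: ⌊6032/706⌋=8 ⌊6567/706⌋=9 ⌊7102/706⌋=10 ⌊7637/706⌋=10 ⌊8172/706⌋=11 ⌊8707/706⌋=12 ⌊9242/706⌋=13 ⌊9777/706⌋=13 ⌊10312/706⌋=14 ⌊10847/706⌋=15
  n=20…29: ⌊11382/706⌋=16 ⌊11917/706⌋=16 ⌊12452/706⌋=17 ⌊12987/706⌋=18 ⌊13522/706⌋=19 ⌊14057/706⌋=19 ⌊14592/706⌋=20 ⌊15127/706⌋=21 ⌊15662/706⌋=22 ⌊16197/706⌋=22
  n=30…39: ⌊16732/706⌋=23 ⌊17267/706⌋=24 ⌊17802/706⌋=25 ⌊18337/706⌋=25 ⌊18872/706⌋=26 ⌊19407/706⌋=27 ⌊19942/706⌋=28 ⌊20477/706⌋=29 ⌊21012/706⌋=29 ⌊21547/706⌋=30
  n=40…49: ⌊22082/706⌋=31 ⌊22617/706⌋=32 ⌊23152/706⌋=32 ⌊23687/706⌋=33 ⌊24222/706⌋=34 ⌊24757/706⌋=35 ⌊25292/706⌋=35 ⌊25827/706⌋=36 ⌊26362/706⌋=37 ⌊26897/706⌋=38
  n=50…59: ⌊27432/706⌋=38 ⌊27967/706⌋=39 ⌊28502/706⌋=40 ⌊29037/706⌋=41 ⌊29572/706⌋=41 ⌊30107/706⌋=42 ⌊30642/706⌋=43 ⌊31177/706⌋=44 ⌊31712/706⌋=44 ⌊32247/706⌋=45
  n=60…69: ⌊32782/706⌋=46 ⌊33317/706⌋=47 ⌊33852/706⌋=47 ⌊34387/706⌋=48 ⌊34922/706⌋=49 ⌊35457/706⌋=50 ⌊35992/706⌋=50 ⌊36527/706⌋=51 ⌊37062/706⌋=52 ⌊37597/706⌋=53
  n=70…79: ⌊38132/706⌋=54 ⌊38667/706⌋=54 ⌊39202/706⌋=55 ⌊39737/706⌋=56 ⌊40272/706⌋=57 ⌊40807/706⌋=57 ⌊41342/706⌋=58 ⌊41877/706⌋=59 ⌊42412/706⌋=60 ⌊42947/706⌋=60
  n=80…89: ⌊43482/706⌋=61 ⌊44017/706⌋=62 ⌊44552/706⌋=63 ⌊45087/706⌋=63 ⌊45622/706⌋=64 ⌊46157/706⌋=65 ⌊46692/706⌋=66 ⌊47227/706⌋=66 ⌊47762/706⌋=67 ⌊48297/706⌋=68
  n=90…99: ⌊48832/706⌋=69 ⌊49367/706⌋=69 ⌊49902/706⌋=70 ⌊50437/706⌋=71 ⌊50972/706⌋=72 ⌊51507/706⌋=72 ⌊52042/706⌋=73 ⌊52577/706⌋=74 ⌊53112/706⌋=75 ⌊53647/706⌋=75
  n=100…108: ⌊54182/706⌋=76 ⌊54717/706⌋=77 ⌊55252/706⌋=78 ⌊55787/706⌋=79 ⌊56322/706⌋=79 ⌊56857/706⌋=80 ⌊57392/706⌋=81 ⌊57927/706⌋=82 ⌊58462/706⌋=82
s_n = t_(n+1) − t_n for n = 0 … 107 gives
prefix = 111011110111011101110111011101110111101110111011101110111011101110111101110111011101110111011101110111101110
slide a length-10 window over [0..9] … [98..107] (99 windows); first occurrence of each distinct factor:
  [  0..  9] 1110111101
  [  1.. 10] 1101111011
  [  2.. 11] 1011110111
  [  3.. 12] 0111101110
  [  4.. 13] 1111011101
  [  5.. 14] 1110111011
  [  6.. 15] 1101110111
  [  7.. 16] 1011101110
  [  8.. 17] 0111011101
  [ 27.. 36] 1011101111
  [ 28.. 37] 0111011110
  (the other 88 windows repeat one of these)
distinct factors: {0111011101, 0111011110, 0111101110, 1011101110, 1011101111, 1011110111, 1101110111, 1101111011, 1110111011, 1110111101, 1111011101}
count = 11  (Sturmian bound for length 10 is 11)

11


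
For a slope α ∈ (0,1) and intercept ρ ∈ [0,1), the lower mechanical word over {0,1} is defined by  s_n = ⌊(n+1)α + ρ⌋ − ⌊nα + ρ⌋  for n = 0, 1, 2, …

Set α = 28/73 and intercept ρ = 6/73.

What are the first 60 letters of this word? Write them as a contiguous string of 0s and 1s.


001010010010100100101001010010010100101001001010010100100101

n=0: ⌊(1·28+6)/73⌋ − ⌊(0·28+6)/73⌋ = ⌊34/73⌋ − ⌊6/73⌋ = 0 − 0 = 0
n=1: ⌊(2·28+6)/73⌋ − ⌊(1·28+6)/73⌋ = ⌊62/73⌋ − ⌊34/73⌋ = 0 − 0 = 0
n=2: ⌊(3·28+6)/73⌋ − ⌊(2·28+6)/73⌋ = ⌊90/73⌋ − ⌊62/73⌋ = 1 − 0 = 1
n=3: ⌊(4·28+6)/73⌋ − ⌊(3·28+6)/73⌋ = ⌊118/73⌋ − ⌊90/73⌋ = 1 − 1 = 0
n=4: ⌊(5·28+6)/73⌋ − ⌊(4·28+6)/73⌋ = ⌊146/73⌋ − ⌊118/73⌋ = 2 − 1 = 1
n=5: ⌊(6·28+6)/73⌋ − ⌊(5·28+6)/73⌋ = ⌊174/73⌋ − ⌊146/73⌋ = 2 − 2 = 0
n=6: ⌊(7·28+6)/73⌋ − ⌊(6·28+6)/73⌋ = ⌊202/73⌋ − ⌊174/73⌋ = 2 − 2 = 0
n=7: ⌊(8·28+6)/73⌋ − ⌊(7·28+6)/73⌋ = ⌊230/73⌋ − ⌊202/73⌋ = 3 − 2 = 1
n=8: ⌊(9·28+6)/73⌋ − ⌊(8·28+6)/73⌋ = ⌊258/73⌋ − ⌊230/73⌋ = 3 − 3 = 0
n=9: ⌊(10·28+6)/73⌋ − ⌊(9·28+6)/73⌋ = ⌊286/73⌋ − ⌊258/73⌋ = 3 − 3 = 0
n=10: ⌊(11·28+6)/73⌋ − ⌊(10·28+6)/73⌋ = ⌊314/73⌋ − ⌊286/73⌋ = 4 − 3 = 1
n=11: ⌊(12·28+6)/73⌋ − ⌊(11·28+6)/73⌋ = ⌊342/73⌋ − ⌊314/73⌋ = 4 − 4 = 0
n=12: ⌊(13·28+6)/73⌋ − ⌊(12·28+6)/73⌋ = ⌊370/73⌋ − ⌊342/73⌋ = 5 − 4 = 1
n=13: ⌊(14·28+6)/73⌋ − ⌊(13·28+6)/73⌋ = ⌊398/73⌋ − ⌊370/73⌋ = 5 − 5 = 0
n=14: ⌊(15·28+6)/73⌋ − ⌊(14·28+6)/73⌋ = ⌊426/73⌋ − ⌊398/73⌋ = 5 − 5 = 0
n=15: ⌊(16·28+6)/73⌋ − ⌊(15·28+6)/73⌋ = ⌊454/73⌋ − ⌊426/73⌋ = 6 − 5 = 1
n=16: ⌊(17·28+6)/73⌋ − ⌊(16·28+6)/73⌋ = ⌊482/73⌋ − ⌊454/73⌋ = 6 − 6 = 0
n=17: ⌊(18·28+6)/73⌋ − ⌊(17·28+6)/73⌋ = ⌊510/73⌋ − ⌊482/73⌋ = 6 − 6 = 0
n=18: ⌊(19·28+6)/73⌋ − ⌊(18·28+6)/73⌋ = ⌊538/73⌋ − ⌊510/73⌋ = 7 − 6 = 1
n=19: ⌊(20·28+6)/73⌋ − ⌊(19·28+6)/73⌋ = ⌊566/73⌋ − ⌊538/73⌋ = 7 − 7 = 0
n=20: ⌊(21·28+6)/73⌋ − ⌊(20·28+6)/73⌋ = ⌊594/73⌋ − ⌊566/73⌋ = 8 − 7 = 1
n=21: ⌊(22·28+6)/73⌋ − ⌊(21·28+6)/73⌋ = ⌊622/73⌋ − ⌊594/73⌋ = 8 − 8 = 0
n=22: ⌊(23·28+6)/73⌋ − ⌊(22·28+6)/73⌋ = ⌊650/73⌋ − ⌊622/73⌋ = 8 − 8 = 0
n=23: ⌊(24·28+6)/73⌋ − ⌊(23·28+6)/73⌋ = ⌊678/73⌋ − ⌊650/73⌋ = 9 − 8 = 1
n=24: ⌊(25·28+6)/73⌋ − ⌊(24·28+6)/73⌋ = ⌊706/73⌋ − ⌊678/73⌋ = 9 − 9 = 0
n=25: ⌊(26·28+6)/73⌋ − ⌊(25·28+6)/73⌋ = ⌊734/73⌋ − ⌊706/73⌋ = 10 − 9 = 1
n=26: ⌊(27·28+6)/73⌋ − ⌊(26·28+6)/73⌋ = ⌊762/73⌋ − ⌊734/73⌋ = 10 − 10 = 0
n=27: ⌊(28·28+6)/73⌋ − ⌊(27·28+6)/73⌋ = ⌊790/73⌋ − ⌊762/73⌋ = 10 − 10 = 0
n=28: ⌊(29·28+6)/73⌋ − ⌊(28·28+6)/73⌋ = ⌊818/73⌋ − ⌊790/73⌋ = 11 − 10 = 1
n=29: ⌊(30·28+6)/73⌋ − ⌊(29·28+6)/73⌋ = ⌊846/73⌋ − ⌊818/73⌋ = 11 − 11 = 0
n=30: ⌊(31·28+6)/73⌋ − ⌊(30·28+6)/73⌋ = ⌊874/73⌋ − ⌊846/73⌋ = 11 − 11 = 0
n=31: ⌊(32·28+6)/73⌋ − ⌊(31·28+6)/73⌋ = ⌊902/73⌋ − ⌊874/73⌋ = 12 − 11 = 1
n=32: ⌊(33·28+6)/73⌋ − ⌊(32·28+6)/73⌋ = ⌊930/73⌋ − ⌊902/73⌋ = 12 − 12 = 0
n=33: ⌊(34·28+6)/73⌋ − ⌊(33·28+6)/73⌋ = ⌊958/73⌋ − ⌊930/73⌋ = 13 − 12 = 1
n=34: ⌊(35·28+6)/73⌋ − ⌊(34·28+6)/73⌋ = ⌊986/73⌋ − ⌊958/73⌋ = 13 − 13 = 0
n=35: ⌊(36·28+6)/73⌋ − ⌊(35·28+6)/73⌋ = ⌊1014/73⌋ − ⌊986/73⌋ = 13 − 13 = 0
n=36: ⌊(37·28+6)/73⌋ − ⌊(36·28+6)/73⌋ = ⌊1042/73⌋ − ⌊1014/73⌋ = 14 − 13 = 1
n=37: ⌊(38·28+6)/73⌋ − ⌊(37·28+6)/73⌋ = ⌊1070/73⌋ − ⌊1042/73⌋ = 14 − 14 = 0
n=38: ⌊(39·28+6)/73⌋ − ⌊(38·28+6)/73⌋ = ⌊1098/73⌋ − ⌊1070/73⌋ = 15 − 14 = 1
n=39: ⌊(40·28+6)/73⌋ − ⌊(39·28+6)/73⌋ = ⌊1126/73⌋ − ⌊1098/73⌋ = 15 − 15 = 0
n=40: ⌊(41·28+6)/73⌋ − ⌊(40·28+6)/73⌋ = ⌊1154/73⌋ − ⌊1126/73⌋ = 15 − 15 = 0
n=41: ⌊(42·28+6)/73⌋ − ⌊(41·28+6)/73⌋ = ⌊1182/73⌋ − ⌊1154/73⌋ = 16 − 15 = 1
n=42: ⌊(43·28+6)/73⌋ − ⌊(42·28+6)/73⌋ = ⌊1210/73⌋ − ⌊1182/73⌋ = 16 − 16 = 0
n=43: ⌊(44·28+6)/73⌋ − ⌊(43·28+6)/73⌋ = ⌊1238/73⌋ − ⌊1210/73⌋ = 16 − 16 = 0
n=44: ⌊(45·28+6)/73⌋ − ⌊(44·28+6)/73⌋ = ⌊1266/73⌋ − ⌊1238/73⌋ = 17 − 16 = 1
n=45: ⌊(46·28+6)/73⌋ − ⌊(45·28+6)/73⌋ = ⌊1294/73⌋ − ⌊1266/73⌋ = 17 − 17 = 0
n=46: ⌊(47·28+6)/73⌋ − ⌊(46·28+6)/73⌋ = ⌊1322/73⌋ − ⌊1294/73⌋ = 18 − 17 = 1
n=47: ⌊(48·28+6)/73⌋ − ⌊(47·28+6)/73⌋ = ⌊1350/73⌋ − ⌊1322/73⌋ = 18 − 18 = 0
n=48: ⌊(49·28+6)/73⌋ − ⌊(48·28+6)/73⌋ = ⌊1378/73⌋ − ⌊1350/73⌋ = 18 − 18 = 0
n=49: ⌊(50·28+6)/73⌋ − ⌊(49·28+6)/73⌋ = ⌊1406/73⌋ − ⌊1378/73⌋ = 19 − 18 = 1
n=50: ⌊(51·28+6)/73⌋ − ⌊(50·28+6)/73⌋ = ⌊1434/73⌋ − ⌊1406/73⌋ = 19 − 19 = 0
n=51: ⌊(52·28+6)/73⌋ − ⌊(51·28+6)/73⌋ = ⌊1462/73⌋ − ⌊1434/73⌋ = 20 − 19 = 1
n=52: ⌊(53·28+6)/73⌋ − ⌊(52·28+6)/73⌋ = ⌊1490/73⌋ − ⌊1462/73⌋ = 20 − 20 = 0
n=53: ⌊(54·28+6)/73⌋ − ⌊(53·28+6)/73⌋ = ⌊1518/73⌋ − ⌊1490/73⌋ = 20 − 20 = 0
n=54: ⌊(55·28+6)/73⌋ − ⌊(54·28+6)/73⌋ = ⌊1546/73⌋ − ⌊1518/73⌋ = 21 − 20 = 1
n=55: ⌊(56·28+6)/73⌋ − ⌊(55·28+6)/73⌋ = ⌊1574/73⌋ − ⌊1546/73⌋ = 21 − 21 = 0
n=56: ⌊(57·28+6)/73⌋ − ⌊(56·28+6)/73⌋ = ⌊1602/73⌋ − ⌊1574/73⌋ = 21 − 21 = 0
n=57: ⌊(58·28+6)/73⌋ − ⌊(57·28+6)/73⌋ = ⌊1630/73⌋ − ⌊1602/73⌋ = 22 − 21 = 1
n=58: ⌊(59·28+6)/73⌋ − ⌊(58·28+6)/73⌋ = ⌊1658/73⌋ − ⌊1630/73⌋ = 22 − 22 = 0
n=59: ⌊(60·28+6)/73⌋ − ⌊(59·28+6)/73⌋ = ⌊1686/73⌋ − ⌊1658/73⌋ = 23 − 22 = 1


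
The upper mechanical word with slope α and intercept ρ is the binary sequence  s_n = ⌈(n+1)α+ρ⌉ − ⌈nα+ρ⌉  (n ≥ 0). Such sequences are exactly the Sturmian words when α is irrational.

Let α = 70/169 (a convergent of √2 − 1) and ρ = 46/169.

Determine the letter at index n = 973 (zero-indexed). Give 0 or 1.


0

(n+1)α + ρ = (974·70 + 46) / 169 = 68226/169
nα + ρ     = (973·70 + 46) / 169 = 68156/169
⌈68226/169⌉ = 404,  ⌈68156/169⌉ = 404
s_{973} = 404 − 404 = 0


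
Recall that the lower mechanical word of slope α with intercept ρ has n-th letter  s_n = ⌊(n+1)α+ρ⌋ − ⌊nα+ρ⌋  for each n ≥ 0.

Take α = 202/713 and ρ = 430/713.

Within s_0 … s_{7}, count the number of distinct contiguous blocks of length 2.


3

t_n = ⌊(n·202+430)/713⌋ for n = 0 … 8:
  n=0…8: ⌊430/713⌋=0 ⌊632/713⌋=0 ⌊834/713⌋=1 ⌊1036/713⌋=1 ⌊1238/713⌋=1 ⌊1440/713⌋=2 ⌊1642/713⌋=2 ⌊1844/713⌋=2 ⌊2046/713⌋=2
s_n = t_(n+1) − t_n for n = 0 … 7 gives
prefix = 01001000
slide a length-2 window over [0..1] … [6..7] (7 windows); first occurrence of each distinct factor:
  [  0..  1] 01
  [  1..  2] 10
  [  2..  3] 00
  (the other 4 windows repeat one of these)
distinct factors: {00, 01, 10}
count = 3  (Sturmian bound for length 2 is 3)


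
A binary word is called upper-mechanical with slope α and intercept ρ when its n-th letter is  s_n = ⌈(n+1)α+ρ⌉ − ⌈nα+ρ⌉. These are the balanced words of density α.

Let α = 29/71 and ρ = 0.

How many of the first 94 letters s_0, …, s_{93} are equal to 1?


#1s = Σ_{n=0}^{93} s_n = Σ_{n=0}^{93} (⌈(n+1)α+ρ⌉ − ⌈nα+ρ⌉)
the sum telescopes: every ⌈nα+ρ⌉ with 0 < n < 94 appears once with + and once with −, leaving ⌈94α+ρ⌉ − ⌈0·α+ρ⌉
94α + ρ = (94·29) / 71 = 2726/71
ρ = 0/71
⌈2726/71⌉ = 39,  ⌈0/71⌉ = 0
#1s = 39 − 0 = 39

39


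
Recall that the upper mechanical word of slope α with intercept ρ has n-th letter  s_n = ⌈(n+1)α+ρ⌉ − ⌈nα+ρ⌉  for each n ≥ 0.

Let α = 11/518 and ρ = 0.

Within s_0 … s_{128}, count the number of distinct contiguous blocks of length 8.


t_n = ⌈(n·11)/518⌉ for n = 0 … 129:
  n=0…9: ⌈0/518⌉=0 ⌈11/518⌉=1 ⌈22/518⌉=1 ⌈33/518⌉=1 ⌈44/518⌉=1 ⌈55/518⌉=1 ⌈66/518⌉=1 ⌈77/518⌉=1 ⌈88/518⌉=1 ⌈99/518⌉=1
  n=10…19: ⌈110/518⌉=1 ⌈121/518⌉=1 ⌈132/518⌉=1 ⌈143/518⌉=1 ⌈154/518⌉=1 ⌈165/518⌉=1 ⌈176/518⌉=1 ⌈187/518⌉=1 ⌈198/518⌉=1 ⌈209/518⌉=1
  n=20…29: ⌈220/518⌉=1 ⌈231/518⌉=1 ⌈242/518⌉=1 ⌈253/518⌉=1 ⌈264/518⌉=1 ⌈275/518⌉=1 ⌈286/518⌉=1 ⌈297/518⌉=1 ⌈308/518⌉=1 ⌈319/518⌉=1
  n=30…39: ⌈330/518⌉=1 ⌈341/518⌉=1 ⌈352/518⌉=1 ⌈363/518⌉=1 ⌈374/518⌉=1 ⌈385/518⌉=1 ⌈396/518⌉=1 ⌈407/518⌉=1 ⌈418/518⌉=1 ⌈429/518⌉=1
  n=40…49: ⌈440/518⌉=1 ⌈451/518⌉=1 ⌈462/518⌉=1 ⌈473/518⌉=1 ⌈484/518⌉=1 ⌈495/518⌉=1 ⌈506/518⌉=1 ⌈517/518⌉=1 ⌈528/518⌉=2 ⌈539/518⌉=2
  n=50…59: ⌈550/518⌉=2 ⌈561/518⌉=2 ⌈572/518⌉=2 ⌈583/518⌉=2 ⌈594/518⌉=2 ⌈605/518⌉=2 ⌈616/518⌉=2 ⌈627/518⌉=2 ⌈638/518⌉=2 ⌈649/518⌉=2
  n=60…69: ⌈660/518⌉=2 ⌈671/518⌉=2 ⌈682/518⌉=2 ⌈693/518⌉=2 ⌈704/518⌉=2 ⌈715/518⌉=2 ⌈726/518⌉=2 ⌈737/518⌉=2 ⌈748/518⌉=2 ⌈759/518⌉=2
  n=70…79: ⌈770/518⌉=2 ⌈781/518⌉=2 ⌈792/518⌉=2 ⌈803/518⌉=2 ⌈814/518⌉=2 ⌈825/518⌉=2 ⌈836/518⌉=2 ⌈847/518⌉=2 ⌈858/518⌉=2 ⌈869/518⌉=2
  n=80…89: ⌈880/518⌉=2 ⌈891/518⌉=2 ⌈902/518⌉=2 ⌈913/518⌉=2 ⌈924/518⌉=2 ⌈935/518⌉=2 ⌈946/518⌉=2 ⌈957/518⌉=2 ⌈968/518⌉=2 ⌈979/518⌉=2
  n=90…99: ⌈990/518⌉=2 ⌈1001/518⌉=2 ⌈1012/518⌉=2 ⌈1023/518⌉=2 ⌈1034/518⌉=2 ⌈1045/518⌉=3 ⌈1056/518⌉=3 ⌈1067/518⌉=3 ⌈1078/518⌉=3 ⌈1089/518⌉=3
  n=100…109: ⌈1100/518⌉=3 ⌈1111/518⌉=3 ⌈1122/518⌉=3 ⌈1133/518⌉=3 ⌈1144/518⌉=3 ⌈1155/518⌉=3 ⌈1166/518⌉=3 ⌈1177/518⌉=3 ⌈1188/518⌉=3 ⌈1199/518⌉=3
  n=110…119: ⌈1210/518⌉=3 ⌈1221/518⌉=3 ⌈1232/518⌉=3 ⌈1243/518⌉=3 ⌈1254/518⌉=3 ⌈1265/518⌉=3 ⌈1276/518⌉=3 ⌈1287/518⌉=3 ⌈1298/518⌉=3 ⌈1309/518⌉=3
  n=120…129: ⌈1320/518⌉=3 ⌈1331/518⌉=3 ⌈1342/518⌉=3 ⌈1353/518⌉=3 ⌈1364/518⌉=3 ⌈1375/518⌉=3 ⌈1386/518⌉=3 ⌈1397/518⌉=3 ⌈1408/518⌉=3 ⌈1419/518⌉=3
s_n = t_(n+1) − t_n for n = 0 … 128 gives
prefix = 100000000000000000000000000000000000000000000001000000000000000000000000000000000000000000000010000000000000000000000000000000000
slide a length-8 window over [0..7] … [121..128] (122 windows); first occurrence of each distinct factor:
  [  0..  7] 10000000
  [  1..  8] 00000000
  [ 40.. 47] 00000001
  [ 41.. 48] 00000010
  [ 42.. 49] 00000100
  [ 43.. 50] 00001000
  [ 44.. 51] 00010000
  [ 45.. 52] 00100000
  [ 46.. 53] 01000000
  (the other 113 windows repeat one of these)
distinct factors: {00000000, 00000001, 00000010, 00000100, 00001000, 00010000, 00100000, 01000000, 10000000}
count = 9  (Sturmian bound for length 8 is 9)

9


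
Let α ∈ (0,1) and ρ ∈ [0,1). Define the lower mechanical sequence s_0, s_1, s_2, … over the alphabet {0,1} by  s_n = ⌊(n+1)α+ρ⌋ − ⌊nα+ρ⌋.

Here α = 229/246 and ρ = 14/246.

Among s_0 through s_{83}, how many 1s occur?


78

#1s = Σ_{n=0}^{83} s_n = Σ_{n=0}^{83} (⌊(n+1)α+ρ⌋ − ⌊nα+ρ⌋)
the sum telescopes: every ⌊nα+ρ⌋ with 0 < n < 84 appears once with + and once with −, leaving ⌊84α+ρ⌋ − ⌊0·α+ρ⌋
84α + ρ = (84·229 + 14) / 246 = 19250/246
ρ = 14/246
⌊19250/246⌋ = 78,  ⌊14/246⌋ = 0
#1s = 78 − 0 = 78


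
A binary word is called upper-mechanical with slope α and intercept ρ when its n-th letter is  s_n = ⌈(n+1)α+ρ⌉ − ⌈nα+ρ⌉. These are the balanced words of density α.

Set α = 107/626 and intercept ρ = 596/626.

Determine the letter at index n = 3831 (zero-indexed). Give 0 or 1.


(n+1)α + ρ = (3832·107 + 596) / 626 = 410620/626
nα + ρ     = (3831·107 + 596) / 626 = 410513/626
⌈410620/626⌉ = 656,  ⌈410513/626⌉ = 656
s_{3831} = 656 − 656 = 0

0


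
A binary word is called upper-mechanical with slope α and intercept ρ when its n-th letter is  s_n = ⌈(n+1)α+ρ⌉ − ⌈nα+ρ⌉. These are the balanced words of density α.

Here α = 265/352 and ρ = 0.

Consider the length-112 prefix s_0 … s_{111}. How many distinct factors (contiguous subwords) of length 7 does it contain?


t_n = ⌈(n·265)/352⌉ for n = 0 … 112:
  n=0…9: ⌈0/352⌉=0 ⌈265/352⌉=1 ⌈530/352⌉=2 ⌈795/352⌉=3 ⌈1060/352⌉=4 ⌈1325/352⌉=4 ⌈1590/352⌉=5 ⌈1855/352⌉=6 ⌈2120/352⌉=7 ⌈2385/352⌉=7
  n=10…19: ⌈2650/352⌉=8 ⌈2915/352⌉=9 ⌈3180/352⌉=10 ⌈3445/352⌉=10 ⌈3710/352⌉=11 ⌈3975/352⌉=12 ⌈4240/352⌉=13 ⌈4505/352⌉=13 ⌈4770/352⌉=14 ⌈5035/352⌉=15
  n=20…29: ⌈5300/352⌉=16 ⌈5565/352⌉=16 ⌈5830/352⌉=17 ⌈6095/352⌉=18 ⌈6360/352⌉=19 ⌈6625/352⌉=19 ⌈6890/352⌉=20 ⌈7155/352⌉=21 ⌈7420/352⌉=22 ⌈7685/352⌉=22
  n=30…39: ⌈7950/352⌉=23 ⌈8215/352⌉=24 ⌈8480/352⌉=25 ⌈8745/352⌉=25 ⌈9010/352⌉=26 ⌈9275/352⌉=27 ⌈9540/352⌉=28 ⌈9805/352⌉=28 ⌈10070/352⌉=29 ⌈10335/352⌉=30
  n=40…49: ⌈10600/352⌉=31 ⌈10865/352⌉=31 ⌈11130/352⌉=32 ⌈11395/352⌉=33 ⌈11660/352⌉=34 ⌈11925/352⌉=34 ⌈12190/352⌉=35 ⌈12455/352⌉=36 ⌈12720/352⌉=37 ⌈12985/352⌉=37
  n=50…59: ⌈13250/352⌉=38 ⌈13515/352⌉=39 ⌈13780/352⌉=40 ⌈14045/352⌉=40 ⌈14310/352⌉=41 ⌈14575/352⌉=42 ⌈14840/352⌉=43 ⌈15105/352⌉=43 ⌈15370/352⌉=44 ⌈15635/352⌉=45
  n=60…69: ⌈15900/352⌉=46 ⌈16165/352⌉=46 ⌈16430/352⌉=47 ⌈16695/352⌉=48 ⌈16960/352⌉=49 ⌈17225/352⌉=49 ⌈17490/352⌉=50 ⌈17755/352⌉=51 ⌈18020/352⌉=52 ⌈18285/352⌉=52
  n=70…79: ⌈18550/352⌉=53 ⌈18815/352⌉=54 ⌈19080/352⌉=55 ⌈19345/352⌉=55 ⌈19610/352⌉=56 ⌈19875/352⌉=57 ⌈20140/352⌉=58 ⌈20405/352⌉=58 ⌈20670/352⌉=59 ⌈20935/352⌉=60
  n=80…89: ⌈21200/352⌉=61 ⌈21465/352⌉=61 ⌈21730/352⌉=62 ⌈21995/352⌉=63 ⌈22260/352⌉=64 ⌈22525/352⌉=64 ⌈22790/352⌉=65 ⌈23055/352⌉=66 ⌈23320/352⌉=67 ⌈23585/352⌉=68
  n=90…99: ⌈23850/352⌉=68 ⌈24115/352⌉=69 ⌈24380/352⌉=70 ⌈24645/352⌉=71 ⌈24910/352⌉=71 ⌈25175/352⌉=72 ⌈25440/352⌉=73 ⌈25705/352⌉=74 ⌈25970/352⌉=74 ⌈26235/352⌉=75
  n=100…109: ⌈26500/352⌉=76 ⌈26765/352⌉=77 ⌈27030/352⌉=77 ⌈27295/352⌉=78 ⌈27560/352⌉=79 ⌈27825/352⌉=80 ⌈28090/352⌉=80 ⌈28355/352⌉=81 ⌈28620/352⌉=82 ⌈28885/352⌉=83
  n=110…112: ⌈29150/352⌉=83 ⌈29415/352⌉=84 ⌈29680/352⌉=85
s_n = t_(n+1) − t_n for n = 0 … 111 gives
prefix = 1111011101110111011101110111011101110111011101110111011101110111011101110111011101110111101110111011101110111011
slide a length-7 window over [0..6] … [105..111] (106 windows); first occurrence of each distinct factor:
  [  0..  6] 1111011
  [  1..  7] 1110111
  [  2..  8] 1101110
  [  3..  9] 1011101
  [  4.. 10] 0111011
  [ 82.. 88] 1101111
  [ 83.. 89] 1011110
  [ 84.. 90] 0111101
  (the other 98 windows repeat one of these)
distinct factors: {0111011, 0111101, 1011101, 1011110, 1101110, 1101111, 1110111, 1111011}
count = 8  (Sturmian bound for length 7 is 8)

8


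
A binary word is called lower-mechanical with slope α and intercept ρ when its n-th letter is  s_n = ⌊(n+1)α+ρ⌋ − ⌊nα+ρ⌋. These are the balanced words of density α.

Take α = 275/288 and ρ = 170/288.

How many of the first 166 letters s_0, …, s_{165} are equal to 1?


#1s = Σ_{n=0}^{165} s_n = Σ_{n=0}^{165} (⌊(n+1)α+ρ⌋ − ⌊nα+ρ⌋)
the sum telescopes: every ⌊nα+ρ⌋ with 0 < n < 166 appears once with + and once with −, leaving ⌊166α+ρ⌋ − ⌊0·α+ρ⌋
166α + ρ = (166·275 + 170) / 288 = 45820/288
ρ = 170/288
⌊45820/288⌋ = 159,  ⌊170/288⌋ = 0
#1s = 159 − 0 = 159

159


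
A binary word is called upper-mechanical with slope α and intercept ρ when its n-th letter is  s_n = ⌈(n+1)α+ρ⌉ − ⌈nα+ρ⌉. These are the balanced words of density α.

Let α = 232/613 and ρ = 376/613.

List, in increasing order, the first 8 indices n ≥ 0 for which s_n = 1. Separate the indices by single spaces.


1 3 6 8 11 14 16 19

n=0: ⌈608/613⌉−⌈376/613⌉ = 1−1 = 0
n=1: ⌈840/613⌉−⌈608/613⌉ = 2−1 = 1  ← one
n=2: ⌈1072/613⌉−⌈840/613⌉ = 2−2 = 0
n=3: ⌈1304/613⌉−⌈1072/613⌉ = 3−2 = 1  ← one
n=4: ⌈1536/613⌉−⌈1304/613⌉ = 3−3 = 0
n=5: ⌈1768/613⌉−⌈1536/613⌉ = 3−3 = 0
n=6: ⌈2000/613⌉−⌈1768/613⌉ = 4−3 = 1  ← one
n=7: ⌈2232/613⌉−⌈2000/613⌉ = 4−4 = 0
n=8: ⌈2464/613⌉−⌈2232/613⌉ = 5−4 = 1  ← one
n=9: ⌈2696/613⌉−⌈2464/613⌉ = 5−5 = 0
n=10: ⌈2928/613⌉−⌈2696/613⌉ = 5−5 = 0
n=11: ⌈3160/613⌉−⌈2928/613⌉ = 6−5 = 1  ← one
n=12: ⌈3392/613⌉−⌈3160/613⌉ = 6−6 = 0
n=13: ⌈3624/613⌉−⌈3392/613⌉ = 6−6 = 0
n=14: ⌈3856/613⌉−⌈3624/613⌉ = 7−6 = 1  ← one
n=15: ⌈4088/613⌉−⌈3856/613⌉ = 7−7 = 0
n=16: ⌈4320/613⌉−⌈4088/613⌉ = 8−7 = 1  ← one
n=17: ⌈4552/613⌉−⌈4320/613⌉ = 8−8 = 0
n=18: ⌈4784/613⌉−⌈4552/613⌉ = 8−8 = 0
n=19: ⌈5016/613⌉−⌈4784/613⌉ = 9−8 = 1  ← one
positions of the first 8 ones: 1 3 6 8 11 14 16 19


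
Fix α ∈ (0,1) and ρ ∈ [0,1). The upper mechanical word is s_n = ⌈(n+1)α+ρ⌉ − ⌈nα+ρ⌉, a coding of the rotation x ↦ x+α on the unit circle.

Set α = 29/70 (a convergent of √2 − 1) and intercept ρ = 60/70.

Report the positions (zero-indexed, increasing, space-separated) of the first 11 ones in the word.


n=0: ⌈89/70⌉−⌈60/70⌉ = 2−1 = 1  ← one
n=1: ⌈118/70⌉−⌈89/70⌉ = 2−2 = 0
n=2: ⌈147/70⌉−⌈118/70⌉ = 3−2 = 1  ← one
n=3: ⌈176/70⌉−⌈147/70⌉ = 3−3 = 0
n=4: ⌈205/70⌉−⌈176/70⌉ = 3−3 = 0
n=5: ⌈234/70⌉−⌈205/70⌉ = 4−3 = 1  ← one
n=6: ⌈263/70⌉−⌈234/70⌉ = 4−4 = 0
n=7: ⌈292/70⌉−⌈263/70⌉ = 5−4 = 1  ← one
n=8: ⌈321/70⌉−⌈292/70⌉ = 5−5 = 0
n=9: ⌈350/70⌉−⌈321/70⌉ = 5−5 = 0
n=10: ⌈379/70⌉−⌈350/70⌉ = 6−5 = 1  ← one
n=11: ⌈408/70⌉−⌈379/70⌉ = 6−6 = 0
n=12: ⌈437/70⌉−⌈408/70⌉ = 7−6 = 1  ← one
n=13: ⌈466/70⌉−⌈437/70⌉ = 7−7 = 0
n=14: ⌈495/70⌉−⌈466/70⌉ = 8−7 = 1  ← one
n=15: ⌈524/70⌉−⌈495/70⌉ = 8−8 = 0
n=16: ⌈553/70⌉−⌈524/70⌉ = 8−8 = 0
n=17: ⌈582/70⌉−⌈553/70⌉ = 9−8 = 1  ← one
n=18: ⌈611/70⌉−⌈582/70⌉ = 9−9 = 0
n=19: ⌈640/70⌉−⌈611/70⌉ = 10−9 = 1  ← one
n=20: ⌈669/70⌉−⌈640/70⌉ = 10−10 = 0
n=21: ⌈698/70⌉−⌈669/70⌉ = 10−10 = 0
n=22: ⌈727/70⌉−⌈698/70⌉ = 11−10 = 1  ← one
n=23: ⌈756/70⌉−⌈727/70⌉ = 11−11 = 0
n=24: ⌈785/70⌉−⌈756/70⌉ = 12−11 = 1  ← one
positions of the first 11 ones: 0 2 5 7 10 12 14 17 19 22 24

0 2 5 7 10 12 14 17 19 22 24


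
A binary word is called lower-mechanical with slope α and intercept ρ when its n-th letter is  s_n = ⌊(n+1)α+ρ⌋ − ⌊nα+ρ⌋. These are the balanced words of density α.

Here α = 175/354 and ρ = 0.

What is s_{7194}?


(n+1)α + ρ = (7195·175) / 354 = 1259125/354
nα + ρ     = (7194·175) / 354 = 1258950/354
⌊1259125/354⌋ = 3556,  ⌊1258950/354⌋ = 3556
s_{7194} = 3556 − 3556 = 0

0


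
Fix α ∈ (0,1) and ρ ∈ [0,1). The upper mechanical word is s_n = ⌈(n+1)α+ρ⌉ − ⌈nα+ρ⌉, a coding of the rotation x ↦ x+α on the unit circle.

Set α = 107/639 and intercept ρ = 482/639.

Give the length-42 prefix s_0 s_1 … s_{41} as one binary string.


n=0: ⌈(1·107+482)/639⌉ − ⌈(0·107+482)/639⌉ = ⌈589/639⌉ − ⌈482/639⌉ = 1 − 1 = 0
n=1: ⌈(2·107+482)/639⌉ − ⌈(1·107+482)/639⌉ = ⌈696/639⌉ − ⌈589/639⌉ = 2 − 1 = 1
n=2: ⌈(3·107+482)/639⌉ − ⌈(2·107+482)/639⌉ = ⌈803/639⌉ − ⌈696/639⌉ = 2 − 2 = 0
n=3: ⌈(4·107+482)/639⌉ − ⌈(3·107+482)/639⌉ = ⌈910/639⌉ − ⌈803/639⌉ = 2 − 2 = 0
n=4: ⌈(5·107+482)/639⌉ − ⌈(4·107+482)/639⌉ = ⌈1017/639⌉ − ⌈910/639⌉ = 2 − 2 = 0
n=5: ⌈(6·107+482)/639⌉ − ⌈(5·107+482)/639⌉ = ⌈1124/639⌉ − ⌈1017/639⌉ = 2 − 2 = 0
n=6: ⌈(7·107+482)/639⌉ − ⌈(6·107+482)/639⌉ = ⌈1231/639⌉ − ⌈1124/639⌉ = 2 − 2 = 0
n=7: ⌈(8·107+482)/639⌉ − ⌈(7·107+482)/639⌉ = ⌈1338/639⌉ − ⌈1231/639⌉ = 3 − 2 = 1
n=8: ⌈(9·107+482)/639⌉ − ⌈(8·107+482)/639⌉ = ⌈1445/639⌉ − ⌈1338/639⌉ = 3 − 3 = 0
n=9: ⌈(10·107+482)/639⌉ − ⌈(9·107+482)/639⌉ = ⌈1552/639⌉ − ⌈1445/639⌉ = 3 − 3 = 0
n=10: ⌈(11·107+482)/639⌉ − ⌈(10·107+482)/639⌉ = ⌈1659/639⌉ − ⌈1552/639⌉ = 3 − 3 = 0
n=11: ⌈(12·107+482)/639⌉ − ⌈(11·107+482)/639⌉ = ⌈1766/639⌉ − ⌈1659/639⌉ = 3 − 3 = 0
n=12: ⌈(13·107+482)/639⌉ − ⌈(12·107+482)/639⌉ = ⌈1873/639⌉ − ⌈1766/639⌉ = 3 − 3 = 0
n=13: ⌈(14·107+482)/639⌉ − ⌈(13·107+482)/639⌉ = ⌈1980/639⌉ − ⌈1873/639⌉ = 4 − 3 = 1
n=14: ⌈(15·107+482)/639⌉ − ⌈(14·107+482)/639⌉ = ⌈2087/639⌉ − ⌈1980/639⌉ = 4 − 4 = 0
n=15: ⌈(16·107+482)/639⌉ − ⌈(15·107+482)/639⌉ = ⌈2194/639⌉ − ⌈2087/639⌉ = 4 − 4 = 0
n=16: ⌈(17·107+482)/639⌉ − ⌈(16·107+482)/639⌉ = ⌈2301/639⌉ − ⌈2194/639⌉ = 4 − 4 = 0
n=17: ⌈(18·107+482)/639⌉ − ⌈(17·107+482)/639⌉ = ⌈2408/639⌉ − ⌈2301/639⌉ = 4 − 4 = 0
n=18: ⌈(19·107+482)/639⌉ − ⌈(18·107+482)/639⌉ = ⌈2515/639⌉ − ⌈2408/639⌉ = 4 − 4 = 0
n=19: ⌈(20·107+482)/639⌉ − ⌈(19·107+482)/639⌉ = ⌈2622/639⌉ − ⌈2515/639⌉ = 5 − 4 = 1
n=20: ⌈(21·107+482)/639⌉ − ⌈(20·107+482)/639⌉ = ⌈2729/639⌉ − ⌈2622/639⌉ = 5 − 5 = 0
n=21: ⌈(22·107+482)/639⌉ − ⌈(21·107+482)/639⌉ = ⌈2836/639⌉ − ⌈2729/639⌉ = 5 − 5 = 0
n=22: ⌈(23·107+482)/639⌉ − ⌈(22·107+482)/639⌉ = ⌈2943/639⌉ − ⌈2836/639⌉ = 5 − 5 = 0
n=23: ⌈(24·107+482)/639⌉ − ⌈(23·107+482)/639⌉ = ⌈3050/639⌉ − ⌈2943/639⌉ = 5 − 5 = 0
n=24: ⌈(25·107+482)/639⌉ − ⌈(24·107+482)/639⌉ = ⌈3157/639⌉ − ⌈3050/639⌉ = 5 − 5 = 0
n=25: ⌈(26·107+482)/639⌉ − ⌈(25·107+482)/639⌉ = ⌈3264/639⌉ − ⌈3157/639⌉ = 6 − 5 = 1
n=26: ⌈(27·107+482)/639⌉ − ⌈(26·107+482)/639⌉ = ⌈3371/639⌉ − ⌈3264/639⌉ = 6 − 6 = 0
n=27: ⌈(28·107+482)/639⌉ − ⌈(27·107+482)/639⌉ = ⌈3478/639⌉ − ⌈3371/639⌉ = 6 − 6 = 0
n=28: ⌈(29·107+482)/639⌉ − ⌈(28·107+482)/639⌉ = ⌈3585/639⌉ − ⌈3478/639⌉ = 6 − 6 = 0
n=29: ⌈(30·107+482)/639⌉ − ⌈(29·107+482)/639⌉ = ⌈3692/639⌉ − ⌈3585/639⌉ = 6 − 6 = 0
n=30: ⌈(31·107+482)/639⌉ − ⌈(30·107+482)/639⌉ = ⌈3799/639⌉ − ⌈3692/639⌉ = 6 − 6 = 0
n=31: ⌈(32·107+482)/639⌉ − ⌈(31·107+482)/639⌉ = ⌈3906/639⌉ − ⌈3799/639⌉ = 7 − 6 = 1
n=32: ⌈(33·107+482)/639⌉ − ⌈(32·107+482)/639⌉ = ⌈4013/639⌉ − ⌈3906/639⌉ = 7 − 7 = 0
n=33: ⌈(34·107+482)/639⌉ − ⌈(33·107+482)/639⌉ = ⌈4120/639⌉ − ⌈4013/639⌉ = 7 − 7 = 0
n=34: ⌈(35·107+482)/639⌉ − ⌈(34·107+482)/639⌉ = ⌈4227/639⌉ − ⌈4120/639⌉ = 7 − 7 = 0
n=35: ⌈(36·107+482)/639⌉ − ⌈(35·107+482)/639⌉ = ⌈4334/639⌉ − ⌈4227/639⌉ = 7 − 7 = 0
n=36: ⌈(37·107+482)/639⌉ − ⌈(36·107+482)/639⌉ = ⌈4441/639⌉ − ⌈4334/639⌉ = 7 − 7 = 0
n=37: ⌈(38·107+482)/639⌉ − ⌈(37·107+482)/639⌉ = ⌈4548/639⌉ − ⌈4441/639⌉ = 8 − 7 = 1
n=38: ⌈(39·107+482)/639⌉ − ⌈(38·107+482)/639⌉ = ⌈4655/639⌉ − ⌈4548/639⌉ = 8 − 8 = 0
n=39: ⌈(40·107+482)/639⌉ − ⌈(39·107+482)/639⌉ = ⌈4762/639⌉ − ⌈4655/639⌉ = 8 − 8 = 0
n=40: ⌈(41·107+482)/639⌉ − ⌈(40·107+482)/639⌉ = ⌈4869/639⌉ − ⌈4762/639⌉ = 8 − 8 = 0
n=41: ⌈(42·107+482)/639⌉ − ⌈(41·107+482)/639⌉ = ⌈4976/639⌉ − ⌈4869/639⌉ = 8 − 8 = 0

010000010000010000010000010000010000010000


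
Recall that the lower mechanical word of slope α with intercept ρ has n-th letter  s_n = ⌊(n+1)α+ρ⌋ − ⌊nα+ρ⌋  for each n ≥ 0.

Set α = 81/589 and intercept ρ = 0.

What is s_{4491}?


0

(n+1)α + ρ = (4492·81) / 589 = 363852/589
nα + ρ     = (4491·81) / 589 = 363771/589
⌊363852/589⌋ = 617,  ⌊363771/589⌋ = 617
s_{4491} = 617 − 617 = 0


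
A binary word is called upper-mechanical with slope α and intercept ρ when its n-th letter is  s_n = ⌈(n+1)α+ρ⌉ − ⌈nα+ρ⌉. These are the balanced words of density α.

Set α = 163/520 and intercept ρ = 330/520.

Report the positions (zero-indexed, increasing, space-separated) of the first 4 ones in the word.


n=0: ⌈493/520⌉−⌈330/520⌉ = 1−1 = 0
n=1: ⌈656/520⌉−⌈493/520⌉ = 2−1 = 1  ← one
n=2: ⌈819/520⌉−⌈656/520⌉ = 2−2 = 0
n=3: ⌈982/520⌉−⌈819/520⌉ = 2−2 = 0
n=4: ⌈1145/520⌉−⌈982/520⌉ = 3−2 = 1  ← one
n=5: ⌈1308/520⌉−⌈1145/520⌉ = 3−3 = 0
n=6: ⌈1471/520⌉−⌈1308/520⌉ = 3−3 = 0
n=7: ⌈1634/520⌉−⌈1471/520⌉ = 4−3 = 1  ← one
n=8: ⌈1797/520⌉−⌈1634/520⌉ = 4−4 = 0
n=9: ⌈1960/520⌉−⌈1797/520⌉ = 4−4 = 0
n=10: ⌈2123/520⌉−⌈1960/520⌉ = 5−4 = 1  ← one
positions of the first 4 ones: 1 4 7 10

1 4 7 10


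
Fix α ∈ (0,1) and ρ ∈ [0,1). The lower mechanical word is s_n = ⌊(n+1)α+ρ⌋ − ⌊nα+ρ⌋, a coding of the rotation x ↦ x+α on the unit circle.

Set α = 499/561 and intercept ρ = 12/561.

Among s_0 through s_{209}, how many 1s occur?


#1s = Σ_{n=0}^{209} s_n = Σ_{n=0}^{209} (⌊(n+1)α+ρ⌋ − ⌊nα+ρ⌋)
the sum telescopes: every ⌊nα+ρ⌋ with 0 < n < 210 appears once with + and once with −, leaving ⌊210α+ρ⌋ − ⌊0·α+ρ⌋
210α + ρ = (210·499 + 12) / 561 = 104802/561
ρ = 12/561
⌊104802/561⌋ = 186,  ⌊12/561⌋ = 0
#1s = 186 − 0 = 186

186


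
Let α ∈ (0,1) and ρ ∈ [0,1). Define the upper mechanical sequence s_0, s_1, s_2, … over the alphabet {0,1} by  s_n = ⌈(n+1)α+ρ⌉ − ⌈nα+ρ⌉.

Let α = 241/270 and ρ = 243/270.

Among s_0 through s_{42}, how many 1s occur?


#1s = Σ_{n=0}^{42} s_n = Σ_{n=0}^{42} (⌈(n+1)α+ρ⌉ − ⌈nα+ρ⌉)
the sum telescopes: every ⌈nα+ρ⌉ with 0 < n < 43 appears once with + and once with −, leaving ⌈43α+ρ⌉ − ⌈0·α+ρ⌉
43α + ρ = (43·241 + 243) / 270 = 10606/270
ρ = 243/270
⌈10606/270⌉ = 40,  ⌈243/270⌉ = 1
#1s = 40 − 1 = 39

39


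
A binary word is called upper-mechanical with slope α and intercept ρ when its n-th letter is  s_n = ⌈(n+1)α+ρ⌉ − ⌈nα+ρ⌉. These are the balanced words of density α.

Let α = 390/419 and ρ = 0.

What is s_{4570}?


(n+1)α + ρ = (4571·390) / 419 = 1782690/419
nα + ρ     = (4570·390) / 419 = 1782300/419
⌈1782690/419⌉ = 4255,  ⌈1782300/419⌉ = 4254
s_{4570} = 4255 − 4254 = 1

1


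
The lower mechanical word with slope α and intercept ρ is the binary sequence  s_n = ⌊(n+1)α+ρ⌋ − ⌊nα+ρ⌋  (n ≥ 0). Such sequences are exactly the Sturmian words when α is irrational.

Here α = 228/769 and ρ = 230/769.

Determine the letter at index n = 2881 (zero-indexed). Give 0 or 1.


(n+1)α + ρ = (2882·228 + 230) / 769 = 657326/769
nα + ρ     = (2881·228 + 230) / 769 = 657098/769
⌊657326/769⌋ = 854,  ⌊657098/769⌋ = 854
s_{2881} = 854 − 854 = 0

0


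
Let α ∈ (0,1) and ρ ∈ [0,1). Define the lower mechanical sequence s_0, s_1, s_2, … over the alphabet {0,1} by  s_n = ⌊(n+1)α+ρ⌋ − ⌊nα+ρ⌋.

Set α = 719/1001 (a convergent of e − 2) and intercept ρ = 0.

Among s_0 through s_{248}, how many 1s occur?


#1s = Σ_{n=0}^{248} s_n = Σ_{n=0}^{248} (⌊(n+1)α+ρ⌋ − ⌊nα+ρ⌋)
the sum telescopes: every ⌊nα+ρ⌋ with 0 < n < 249 appears once with + and once with −, leaving ⌊249α+ρ⌋ − ⌊0·α+ρ⌋
249α + ρ = (249·719) / 1001 = 179031/1001
ρ = 0/1001
⌊179031/1001⌋ = 178,  ⌊0/1001⌋ = 0
#1s = 178 − 0 = 178

178


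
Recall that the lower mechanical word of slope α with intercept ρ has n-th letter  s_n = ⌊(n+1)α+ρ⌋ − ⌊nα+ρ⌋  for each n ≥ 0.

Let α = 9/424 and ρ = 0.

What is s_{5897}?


0

(n+1)α + ρ = (5898·9) / 424 = 53082/424
nα + ρ     = (5897·9) / 424 = 53073/424
⌊53082/424⌋ = 125,  ⌊53073/424⌋ = 125
s_{5897} = 125 − 125 = 0


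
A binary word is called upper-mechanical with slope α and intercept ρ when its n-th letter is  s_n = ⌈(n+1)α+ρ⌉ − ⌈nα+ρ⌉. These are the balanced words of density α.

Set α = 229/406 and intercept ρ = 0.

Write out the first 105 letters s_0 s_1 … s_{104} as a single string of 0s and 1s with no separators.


110101011010101101010101101010110101010110101011010101101010101101010110101010110101011010101101010101101

n=0: ⌈(1·229)/406⌉ − ⌈(0·229)/406⌉ = ⌈229/406⌉ − ⌈0/406⌉ = 1 − 0 = 1
n=1: ⌈(2·229)/406⌉ − ⌈(1·229)/406⌉ = ⌈458/406⌉ − ⌈229/406⌉ = 2 − 1 = 1
n=2: ⌈(3·229)/406⌉ − ⌈(2·229)/406⌉ = ⌈687/406⌉ − ⌈458/406⌉ = 2 − 2 = 0
n=3: ⌈(4·229)/406⌉ − ⌈(3·229)/406⌉ = ⌈916/406⌉ − ⌈687/406⌉ = 3 − 2 = 1
n=4: ⌈(5·229)/406⌉ − ⌈(4·229)/406⌉ = ⌈1145/406⌉ − ⌈916/406⌉ = 3 − 3 = 0
n=5: ⌈(6·229)/406⌉ − ⌈(5·229)/406⌉ = ⌈1374/406⌉ − ⌈1145/406⌉ = 4 − 3 = 1
n=6: ⌈(7·229)/406⌉ − ⌈(6·229)/406⌉ = ⌈1603/406⌉ − ⌈1374/406⌉ = 4 − 4 = 0
n=7: ⌈(8·229)/406⌉ − ⌈(7·229)/406⌉ = ⌈1832/406⌉ − ⌈1603/406⌉ = 5 − 4 = 1
n=8: ⌈(9·229)/406⌉ − ⌈(8·229)/406⌉ = ⌈2061/406⌉ − ⌈1832/406⌉ = 6 − 5 = 1
n=9: ⌈(10·229)/406⌉ − ⌈(9·229)/406⌉ = ⌈2290/406⌉ − ⌈2061/406⌉ = 6 − 6 = 0
n=10: ⌈(11·229)/406⌉ − ⌈(10·229)/406⌉ = ⌈2519/406⌉ − ⌈2290/406⌉ = 7 − 6 = 1
n=11: ⌈(12·229)/406⌉ − ⌈(11·229)/406⌉ = ⌈2748/406⌉ − ⌈2519/406⌉ = 7 − 7 = 0
n=12: ⌈(13·229)/406⌉ − ⌈(12·229)/406⌉ = ⌈2977/406⌉ − ⌈2748/406⌉ = 8 − 7 = 1
n=13: ⌈(14·229)/406⌉ − ⌈(13·229)/406⌉ = ⌈3206/406⌉ − ⌈2977/406⌉ = 8 − 8 = 0
n=14: ⌈(15·229)/406⌉ − ⌈(14·229)/406⌉ = ⌈3435/406⌉ − ⌈3206/406⌉ = 9 − 8 = 1
n=15: ⌈(16·229)/406⌉ − ⌈(15·229)/406⌉ = ⌈3664/406⌉ − ⌈3435/406⌉ = 10 − 9 = 1
n=16: ⌈(17·229)/406⌉ − ⌈(16·229)/406⌉ = ⌈3893/406⌉ − ⌈3664/406⌉ = 10 − 10 = 0
n=17: ⌈(18·229)/406⌉ − ⌈(17·229)/406⌉ = ⌈4122/406⌉ − ⌈3893/406⌉ = 11 − 10 = 1
n=18: ⌈(19·229)/406⌉ − ⌈(18·229)/406⌉ = ⌈4351/406⌉ − ⌈4122/406⌉ = 11 − 11 = 0
n=19: ⌈(20·229)/406⌉ − ⌈(19·229)/406⌉ = ⌈4580/406⌉ − ⌈4351/406⌉ = 12 − 11 = 1
n=20: ⌈(21·229)/406⌉ − ⌈(20·229)/406⌉ = ⌈4809/406⌉ − ⌈4580/406⌉ = 12 − 12 = 0
n=21: ⌈(22·229)/406⌉ − ⌈(21·229)/406⌉ = ⌈5038/406⌉ − ⌈4809/406⌉ = 13 − 12 = 1
n=22: ⌈(23·229)/406⌉ − ⌈(22·229)/406⌉ = ⌈5267/406⌉ − ⌈5038/406⌉ = 13 − 13 = 0
n=23: ⌈(24·229)/406⌉ − ⌈(23·229)/406⌉ = ⌈5496/406⌉ − ⌈5267/406⌉ = 14 − 13 = 1
n=24: ⌈(25·229)/406⌉ − ⌈(24·229)/406⌉ = ⌈5725/406⌉ − ⌈5496/406⌉ = 15 − 14 = 1
n=25: ⌈(26·229)/406⌉ − ⌈(25·229)/406⌉ = ⌈5954/406⌉ − ⌈5725/406⌉ = 15 − 15 = 0
n=26: ⌈(27·229)/406⌉ − ⌈(26·229)/406⌉ = ⌈6183/406⌉ − ⌈5954/406⌉ = 16 − 15 = 1
n=27: ⌈(28·229)/406⌉ − ⌈(27·229)/406⌉ = ⌈6412/406⌉ − ⌈6183/406⌉ = 16 − 16 = 0
n=28: ⌈(29·229)/406⌉ − ⌈(28·229)/406⌉ = ⌈6641/406⌉ − ⌈6412/406⌉ = 17 − 16 = 1
n=29: ⌈(30·229)/406⌉ − ⌈(29·229)/406⌉ = ⌈6870/406⌉ − ⌈6641/406⌉ = 17 − 17 = 0
n=30: ⌈(31·229)/406⌉ − ⌈(30·229)/406⌉ = ⌈7099/406⌉ − ⌈6870/406⌉ = 18 − 17 = 1
n=31: ⌈(32·229)/406⌉ − ⌈(31·229)/406⌉ = ⌈7328/406⌉ − ⌈7099/406⌉ = 19 − 18 = 1
n=32: ⌈(33·229)/406⌉ − ⌈(32·229)/406⌉ = ⌈7557/406⌉ − ⌈7328/406⌉ = 19 − 19 = 0
n=33: ⌈(34·229)/406⌉ − ⌈(33·229)/406⌉ = ⌈7786/406⌉ − ⌈7557/406⌉ = 20 − 19 = 1
n=34: ⌈(35·229)/406⌉ − ⌈(34·229)/406⌉ = ⌈8015/406⌉ − ⌈7786/406⌉ = 20 − 20 = 0
n=35: ⌈(36·229)/406⌉ − ⌈(35·229)/406⌉ = ⌈8244/406⌉ − ⌈8015/406⌉ = 21 − 20 = 1
n=36: ⌈(37·229)/406⌉ − ⌈(36·229)/406⌉ = ⌈8473/406⌉ − ⌈8244/406⌉ = 21 − 21 = 0
n=37: ⌈(38·229)/406⌉ − ⌈(37·229)/406⌉ = ⌈8702/406⌉ − ⌈8473/406⌉ = 22 − 21 = 1
n=38: ⌈(39·229)/406⌉ − ⌈(38·229)/406⌉ = ⌈8931/406⌉ − ⌈8702/406⌉ = 22 − 22 = 0
n=39: ⌈(40·229)/406⌉ − ⌈(39·229)/406⌉ = ⌈9160/406⌉ − ⌈8931/406⌉ = 23 − 22 = 1
n=40: ⌈(41·229)/406⌉ − ⌈(40·229)/406⌉ = ⌈9389/406⌉ − ⌈9160/406⌉ = 24 − 23 = 1
n=41: ⌈(42·229)/406⌉ − ⌈(41·229)/406⌉ = ⌈9618/406⌉ − ⌈9389/406⌉ = 24 − 24 = 0
n=42: ⌈(43·229)/406⌉ − ⌈(42·229)/406⌉ = ⌈9847/406⌉ − ⌈9618/406⌉ = 25 − 24 = 1
n=43: ⌈(44·229)/406⌉ − ⌈(43·229)/406⌉ = ⌈10076/406⌉ − ⌈9847/406⌉ = 25 − 25 = 0
n=44: ⌈(45·229)/406⌉ − ⌈(44·229)/406⌉ = ⌈10305/406⌉ − ⌈10076/406⌉ = 26 − 25 = 1
n=45: ⌈(46·229)/406⌉ − ⌈(45·229)/406⌉ = ⌈10534/406⌉ − ⌈10305/406⌉ = 26 − 26 = 0
n=46: ⌈(47·229)/406⌉ − ⌈(46·229)/406⌉ = ⌈10763/406⌉ − ⌈10534/406⌉ = 27 − 26 = 1
n=47: ⌈(48·229)/406⌉ − ⌈(47·229)/406⌉ = ⌈10992/406⌉ − ⌈10763/406⌉ = 28 − 27 = 1
n=48: ⌈(49·229)/406⌉ − ⌈(48·229)/406⌉ = ⌈11221/406⌉ − ⌈10992/406⌉ = 28 − 28 = 0
n=49: ⌈(50·229)/406⌉ − ⌈(49·229)/406⌉ = ⌈11450/406⌉ − ⌈11221/406⌉ = 29 − 28 = 1
n=50: ⌈(51·229)/406⌉ − ⌈(50·229)/406⌉ = ⌈11679/406⌉ − ⌈11450/406⌉ = 29 − 29 = 0
n=51: ⌈(52·229)/406⌉ − ⌈(51·229)/406⌉ = ⌈11908/406⌉ − ⌈11679/406⌉ = 30 − 29 = 1
n=52: ⌈(53·229)/406⌉ − ⌈(52·229)/406⌉ = ⌈12137/406⌉ − ⌈11908/406⌉ = 30 − 30 = 0
n=53: ⌈(54·229)/406⌉ − ⌈(53·229)/406⌉ = ⌈12366/406⌉ − ⌈12137/406⌉ = 31 − 30 = 1
n=54: ⌈(55·229)/406⌉ − ⌈(54·229)/406⌉ = ⌈12595/406⌉ − ⌈12366/406⌉ = 32 − 31 = 1
n=55: ⌈(56·229)/406⌉ − ⌈(55·229)/406⌉ = ⌈12824/406⌉ − ⌈12595/406⌉ = 32 − 32 = 0
n=56: ⌈(57·229)/406⌉ − ⌈(56·229)/406⌉ = ⌈13053/406⌉ − ⌈12824/406⌉ = 33 − 32 = 1
n=57: ⌈(58·229)/406⌉ − ⌈(57·229)/406⌉ = ⌈13282/406⌉ − ⌈13053/406⌉ = 33 − 33 = 0
n=58: ⌈(59·229)/406⌉ − ⌈(58·229)/406⌉ = ⌈13511/406⌉ − ⌈13282/406⌉ = 34 − 33 = 1
n=59: ⌈(60·229)/406⌉ − ⌈(59·229)/406⌉ = ⌈13740/406⌉ − ⌈13511/406⌉ = 34 − 34 = 0
n=60: ⌈(61·229)/406⌉ − ⌈(60·229)/406⌉ = ⌈13969/406⌉ − ⌈13740/406⌉ = 35 − 34 = 1
n=61: ⌈(62·229)/406⌉ − ⌈(61·229)/406⌉ = ⌈14198/406⌉ − ⌈13969/406⌉ = 35 − 35 = 0
n=62: ⌈(63·229)/406⌉ − ⌈(62·229)/406⌉ = ⌈14427/406⌉ − ⌈14198/406⌉ = 36 − 35 = 1
n=63: ⌈(64·229)/406⌉ − ⌈(63·229)/406⌉ = ⌈14656/406⌉ − ⌈14427/406⌉ = 37 − 36 = 1
n=64: ⌈(65·229)/406⌉ − ⌈(64·229)/406⌉ = ⌈14885/406⌉ − ⌈14656/406⌉ = 37 − 37 = 0
n=65: ⌈(66·229)/406⌉ − ⌈(65·229)/406⌉ = ⌈15114/406⌉ − ⌈14885/406⌉ = 38 − 37 = 1
n=66: ⌈(67·229)/406⌉ − ⌈(66·229)/406⌉ = ⌈15343/406⌉ − ⌈15114/406⌉ = 38 − 38 = 0
n=67: ⌈(68·229)/406⌉ − ⌈(67·229)/406⌉ = ⌈15572/406⌉ − ⌈15343/406⌉ = 39 − 38 = 1
n=68: ⌈(69·229)/406⌉ − ⌈(68·229)/406⌉ = ⌈15801/406⌉ − ⌈15572/406⌉ = 39 − 39 = 0
n=69: ⌈(70·229)/406⌉ − ⌈(69·229)/406⌉ = ⌈16030/406⌉ − ⌈15801/406⌉ = 40 − 39 = 1
n=70: ⌈(71·229)/406⌉ − ⌈(70·229)/406⌉ = ⌈16259/406⌉ − ⌈16030/406⌉ = 41 − 40 = 1
n=71: ⌈(72·229)/406⌉ − ⌈(71·229)/406⌉ = ⌈16488/406⌉ − ⌈16259/406⌉ = 41 − 41 = 0
n=72: ⌈(73·229)/406⌉ − ⌈(72·229)/406⌉ = ⌈16717/406⌉ − ⌈16488/406⌉ = 42 − 41 = 1
n=73: ⌈(74·229)/406⌉ − ⌈(73·229)/406⌉ = ⌈16946/406⌉ − ⌈16717/406⌉ = 42 − 42 = 0
n=74: ⌈(75·229)/406⌉ − ⌈(74·229)/406⌉ = ⌈17175/406⌉ − ⌈16946/406⌉ = 43 − 42 = 1
n=75: ⌈(76·229)/406⌉ − ⌈(75·229)/406⌉ = ⌈17404/406⌉ − ⌈17175/406⌉ = 43 − 43 = 0
n=76: ⌈(77·229)/406⌉ − ⌈(76·229)/406⌉ = ⌈17633/406⌉ − ⌈17404/406⌉ = 44 − 43 = 1
n=77: ⌈(78·229)/406⌉ − ⌈(77·229)/406⌉ = ⌈17862/406⌉ − ⌈17633/406⌉ = 44 − 44 = 0
n=78: ⌈(79·229)/406⌉ − ⌈(78·229)/406⌉ = ⌈18091/406⌉ − ⌈17862/406⌉ = 45 − 44 = 1
n=79: ⌈(80·229)/406⌉ − ⌈(79·229)/406⌉ = ⌈18320/406⌉ − ⌈18091/406⌉ = 46 − 45 = 1
n=80: ⌈(81·229)/406⌉ − ⌈(80·229)/406⌉ = ⌈18549/406⌉ − ⌈18320/406⌉ = 46 − 46 = 0
n=81: ⌈(82·229)/406⌉ − ⌈(81·229)/406⌉ = ⌈18778/406⌉ − ⌈18549/406⌉ = 47 − 46 = 1
n=82: ⌈(83·229)/406⌉ − ⌈(82·229)/406⌉ = ⌈19007/406⌉ − ⌈18778/406⌉ = 47 − 47 = 0
n=83: ⌈(84·229)/406⌉ − ⌈(83·229)/406⌉ = ⌈19236/406⌉ − ⌈19007/406⌉ = 48 − 47 = 1
n=84: ⌈(85·229)/406⌉ − ⌈(84·229)/406⌉ = ⌈19465/406⌉ − ⌈19236/406⌉ = 48 − 48 = 0
n=85: ⌈(86·229)/406⌉ − ⌈(85·229)/406⌉ = ⌈19694/406⌉ − ⌈19465/406⌉ = 49 − 48 = 1
n=86: ⌈(87·229)/406⌉ − ⌈(86·229)/406⌉ = ⌈19923/406⌉ − ⌈19694/406⌉ = 50 − 49 = 1
n=87: ⌈(88·229)/406⌉ − ⌈(87·229)/406⌉ = ⌈20152/406⌉ − ⌈19923/406⌉ = 50 − 50 = 0
n=88: ⌈(89·229)/406⌉ − ⌈(88·229)/406⌉ = ⌈20381/406⌉ − ⌈20152/406⌉ = 51 − 50 = 1
n=89: ⌈(90·229)/406⌉ − ⌈(89·229)/406⌉ = ⌈20610/406⌉ − ⌈20381/406⌉ = 51 − 51 = 0
n=90: ⌈(91·229)/406⌉ − ⌈(90·229)/406⌉ = ⌈20839/406⌉ − ⌈20610/406⌉ = 52 − 51 = 1
n=91: ⌈(92·229)/406⌉ − ⌈(91·229)/406⌉ = ⌈21068/406⌉ − ⌈20839/406⌉ = 52 − 52 = 0
n=92: ⌈(93·229)/406⌉ − ⌈(92·229)/406⌉ = ⌈21297/406⌉ − ⌈21068/406⌉ = 53 − 52 = 1
n=93: ⌈(94·229)/406⌉ − ⌈(93·229)/406⌉ = ⌈21526/406⌉ − ⌈21297/406⌉ = 54 − 53 = 1
n=94: ⌈(95·229)/406⌉ − ⌈(94·229)/406⌉ = ⌈21755/406⌉ − ⌈21526/406⌉ = 54 − 54 = 0
n=95: ⌈(96·229)/406⌉ − ⌈(95·229)/406⌉ = ⌈21984/406⌉ − ⌈21755/406⌉ = 55 − 54 = 1
n=96: ⌈(97·229)/406⌉ − ⌈(96·229)/406⌉ = ⌈22213/406⌉ − ⌈21984/406⌉ = 55 − 55 = 0
n=97: ⌈(98·229)/406⌉ − ⌈(97·229)/406⌉ = ⌈22442/406⌉ − ⌈22213/406⌉ = 56 − 55 = 1
n=98: ⌈(99·229)/406⌉ − ⌈(98·229)/406⌉ = ⌈22671/406⌉ − ⌈22442/406⌉ = 56 − 56 = 0
n=99: ⌈(100·229)/406⌉ − ⌈(99·229)/406⌉ = ⌈22900/406⌉ − ⌈22671/406⌉ = 57 − 56 = 1
n=100: ⌈(101·229)/406⌉ − ⌈(100·229)/406⌉ = ⌈23129/406⌉ − ⌈22900/406⌉ = 57 − 57 = 0
n=101: ⌈(102·229)/406⌉ − ⌈(101·229)/406⌉ = ⌈23358/406⌉ − ⌈23129/406⌉ = 58 − 57 = 1
n=102: ⌈(103·229)/406⌉ − ⌈(102·229)/406⌉ = ⌈23587/406⌉ − ⌈23358/406⌉ = 59 − 58 = 1
n=103: ⌈(104·229)/406⌉ − ⌈(103·229)/406⌉ = ⌈23816/406⌉ − ⌈23587/406⌉ = 59 − 59 = 0
n=104: ⌈(105·229)/406⌉ − ⌈(104·229)/406⌉ = ⌈24045/406⌉ − ⌈23816/406⌉ = 60 − 59 = 1
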